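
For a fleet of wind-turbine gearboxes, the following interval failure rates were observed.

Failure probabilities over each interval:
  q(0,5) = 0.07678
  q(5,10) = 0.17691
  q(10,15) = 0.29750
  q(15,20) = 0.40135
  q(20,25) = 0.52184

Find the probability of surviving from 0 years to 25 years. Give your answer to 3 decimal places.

0.153

Survival from 0 to 25 is the product of surviving each interval: (1 − 0.07678) × (1 − 0.17691) × (1 − 0.29750) × (1 − 0.40135) × (1 − 0.52184).
= 0.92322 × 0.82309 × 0.70250 × 0.59865 × 0.47816 = 0.152808.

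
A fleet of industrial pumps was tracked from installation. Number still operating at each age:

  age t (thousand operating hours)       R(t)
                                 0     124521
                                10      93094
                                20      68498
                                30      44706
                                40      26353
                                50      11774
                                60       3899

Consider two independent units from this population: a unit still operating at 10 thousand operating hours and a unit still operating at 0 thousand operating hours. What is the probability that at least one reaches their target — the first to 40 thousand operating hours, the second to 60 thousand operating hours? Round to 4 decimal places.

0.3055

p₁ = R(40)/R(10) = 26353/93094 = 0.283079; p₂ = R(60)/R(0) = 3899/124521 = 0.031312.
P(at least one) = 1 − (1−p₁)(1−p₂) = 1 − 0.716921 × 0.968688 = 0.305527.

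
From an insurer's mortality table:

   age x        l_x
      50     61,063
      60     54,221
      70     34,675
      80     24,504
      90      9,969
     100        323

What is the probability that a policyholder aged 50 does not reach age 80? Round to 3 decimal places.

0.599

P(die before 80 | alive at 50) = 1 − l_80/l_50 = 1 − 24,504/61,063 = (36,559)/61,063 = 0.598710.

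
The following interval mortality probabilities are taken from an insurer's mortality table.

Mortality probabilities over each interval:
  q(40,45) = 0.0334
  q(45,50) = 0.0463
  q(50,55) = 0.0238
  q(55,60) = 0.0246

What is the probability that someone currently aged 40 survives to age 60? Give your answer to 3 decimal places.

P(survive 40→60) = (1 − 0.0334) × (1 − 0.0463) × (1 − 0.0238) × (1 − 0.0246).
= 0.9666 × 0.9537 × 0.9762 × 0.9754 = 0.877769.

0.878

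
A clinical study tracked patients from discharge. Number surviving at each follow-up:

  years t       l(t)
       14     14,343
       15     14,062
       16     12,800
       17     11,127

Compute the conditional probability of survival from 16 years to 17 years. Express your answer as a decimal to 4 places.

0.8693

The conditional survival probability is l(17)/l(16) = 11,127/12,800 = 0.869297.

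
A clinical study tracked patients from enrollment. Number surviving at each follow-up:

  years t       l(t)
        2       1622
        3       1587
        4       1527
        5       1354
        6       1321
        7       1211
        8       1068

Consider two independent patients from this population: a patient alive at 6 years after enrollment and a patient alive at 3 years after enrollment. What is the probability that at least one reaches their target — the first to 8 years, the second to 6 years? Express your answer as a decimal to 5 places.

p₁ = l(8)/l(6) = 1068/1321 = 0.808478; p₂ = l(6)/l(3) = 1321/1587 = 0.832388.
P(at least one) = 1 − (1−p₁)(1−p₂) = 1 − 0.191522 × 0.167612 = 0.967899.

0.96790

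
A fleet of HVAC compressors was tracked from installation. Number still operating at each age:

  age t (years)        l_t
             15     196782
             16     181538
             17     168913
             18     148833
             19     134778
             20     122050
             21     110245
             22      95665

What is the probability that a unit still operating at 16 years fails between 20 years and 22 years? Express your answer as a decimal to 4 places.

This is the probability of reaching 20 but not 22, conditional on being operational at 16: (l_20 − l_22) / l_16.
= (122050 − 95665) / 181538 = 26385 / 181538 = 0.145341.

0.1453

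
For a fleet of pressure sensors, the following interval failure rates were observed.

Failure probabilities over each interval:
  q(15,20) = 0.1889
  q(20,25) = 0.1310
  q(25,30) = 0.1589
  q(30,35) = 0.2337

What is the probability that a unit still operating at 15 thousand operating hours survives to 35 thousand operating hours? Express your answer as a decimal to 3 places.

The overall survival probability is (1 − 0.1889) × (1 − 0.1310) × (1 − 0.1589) × (1 − 0.2337).
= 0.8111 × 0.8690 × 0.8411 × 0.7663 = 0.454298.

0.454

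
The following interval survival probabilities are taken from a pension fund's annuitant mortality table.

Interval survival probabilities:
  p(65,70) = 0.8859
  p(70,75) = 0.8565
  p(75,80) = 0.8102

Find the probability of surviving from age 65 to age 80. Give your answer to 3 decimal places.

The overall survival probability is 0.8859 × 0.8565 × 0.8102.
= 0.614758.

0.615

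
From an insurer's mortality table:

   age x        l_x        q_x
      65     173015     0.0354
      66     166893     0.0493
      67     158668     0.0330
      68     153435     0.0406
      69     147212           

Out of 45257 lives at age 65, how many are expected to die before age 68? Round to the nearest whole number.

The relevant probability is 1 − 153435/173015 = 0.113169.
Expected number = 45257 × 0.113169 = 5122.

5122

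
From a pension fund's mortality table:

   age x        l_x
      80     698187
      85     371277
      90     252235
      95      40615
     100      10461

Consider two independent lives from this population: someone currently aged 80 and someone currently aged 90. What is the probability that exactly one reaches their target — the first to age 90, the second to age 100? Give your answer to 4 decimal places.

p₁ = l_90/l_80 = 252235/698187 = 0.361271; p₂ = l_100/l_90 = 10461/252235 = 0.041473.
P(exactly one) = p₁(1−p₂) + (1−p₁)p₂ = 0.346288 + 0.026490 = 0.372778.

0.3728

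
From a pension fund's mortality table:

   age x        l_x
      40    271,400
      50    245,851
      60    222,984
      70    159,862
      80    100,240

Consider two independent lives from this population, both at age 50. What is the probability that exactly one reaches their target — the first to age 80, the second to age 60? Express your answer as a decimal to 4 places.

p₁ = l_80/l_50 = 100,240/245,851 = 0.407727; p₂ = l_60/l_50 = 222,984/245,851 = 0.906988.
P(exactly one) = p₁(1−p₂) + (1−p₁)p₂ = 0.037924 + 0.537185 = 0.575108.

0.5751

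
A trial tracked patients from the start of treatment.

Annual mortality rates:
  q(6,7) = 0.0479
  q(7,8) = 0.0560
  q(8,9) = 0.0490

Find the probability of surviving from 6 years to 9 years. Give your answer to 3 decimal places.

The overall survival probability is (1 − 0.0479) × (1 − 0.0560) × (1 − 0.0490).
= 0.9521 × 0.9440 × 0.9510 = 0.854742.

0.855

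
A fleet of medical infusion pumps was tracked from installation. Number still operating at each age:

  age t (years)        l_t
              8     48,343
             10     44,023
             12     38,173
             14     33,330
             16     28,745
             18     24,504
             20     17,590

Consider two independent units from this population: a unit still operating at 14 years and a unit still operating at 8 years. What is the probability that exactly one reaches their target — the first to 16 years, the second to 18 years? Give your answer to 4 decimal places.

p₁ = l_16/l_14 = 28,745/33,330 = 0.862436; p₂ = l_18/l_8 = 24,504/48,343 = 0.506878.
P(exactly one) = p₁(1−p₂) + (1−p₁)p₂ = 0.425286 + 0.069728 = 0.495014.

0.4950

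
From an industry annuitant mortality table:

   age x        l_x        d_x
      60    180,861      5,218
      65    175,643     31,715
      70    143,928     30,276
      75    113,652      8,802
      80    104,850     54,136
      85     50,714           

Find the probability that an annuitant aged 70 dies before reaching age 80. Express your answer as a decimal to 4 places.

P(die before 80 | alive at 70) = 1 − l_80/l_70 = 1 − 104,850/143,928 = (39,078)/143,928 = 0.271511.

0.2715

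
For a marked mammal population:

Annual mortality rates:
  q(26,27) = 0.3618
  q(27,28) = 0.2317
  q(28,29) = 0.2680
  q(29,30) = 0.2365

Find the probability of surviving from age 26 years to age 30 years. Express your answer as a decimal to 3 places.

The overall survival probability is (1 − 0.3618) × (1 − 0.2317) × (1 − 0.2680) × (1 − 0.2365).
= 0.6382 × 0.7683 × 0.7320 × 0.7635 = 0.274036.

0.274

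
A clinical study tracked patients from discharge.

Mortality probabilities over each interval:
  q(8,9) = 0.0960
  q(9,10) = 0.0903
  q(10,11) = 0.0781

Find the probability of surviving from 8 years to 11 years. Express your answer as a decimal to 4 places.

0.7581

The overall survival probability is (1 − 0.0960) × (1 − 0.0903) × (1 − 0.0781).
= 0.9040 × 0.9097 × 0.9219 = 0.758142.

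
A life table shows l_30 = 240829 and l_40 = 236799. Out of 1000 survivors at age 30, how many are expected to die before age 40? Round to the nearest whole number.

The relevant probability is 1 − 236799/240829 = 0.016734.
Expected number = 1000 × 0.016734 = 17.

17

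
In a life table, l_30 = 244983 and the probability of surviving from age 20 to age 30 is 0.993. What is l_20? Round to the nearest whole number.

l_20 = l_30 / p = 244983 / 0.993 = 246710.

246710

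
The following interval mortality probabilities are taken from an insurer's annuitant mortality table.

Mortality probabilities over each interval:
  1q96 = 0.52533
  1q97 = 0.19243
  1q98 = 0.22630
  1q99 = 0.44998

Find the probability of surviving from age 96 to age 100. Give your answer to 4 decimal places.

The overall survival probability is (1 − 0.52533) × (1 − 0.19243) × (1 − 0.22630) × (1 − 0.44998).
= 0.47467 × 0.80757 × 0.77370 × 0.55002 = 0.163126.

0.1631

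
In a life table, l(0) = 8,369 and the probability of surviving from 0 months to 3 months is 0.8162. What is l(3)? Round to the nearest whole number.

6831

l(3) = l(0) × p = 8,369 × 0.8162 = 6831.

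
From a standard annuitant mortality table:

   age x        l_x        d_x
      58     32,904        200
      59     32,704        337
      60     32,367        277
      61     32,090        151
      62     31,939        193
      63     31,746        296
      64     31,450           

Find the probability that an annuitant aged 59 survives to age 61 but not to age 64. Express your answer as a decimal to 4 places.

0.0196

This is the probability of reaching 61 but not 64, conditional on being alive at 59: (l_61 − l_64) / l_59.
= (32,090 − 31,450) / 32,704 = 640 / 32,704 = 0.019569.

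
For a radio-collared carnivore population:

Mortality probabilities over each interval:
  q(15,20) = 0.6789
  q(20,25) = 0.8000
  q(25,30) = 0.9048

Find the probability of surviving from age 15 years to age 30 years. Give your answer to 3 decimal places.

0.006

The overall survival probability is (1 − 0.6789) × (1 − 0.8000) × (1 − 0.9048).
= 0.3211 × 0.2000 × 0.0952 = 0.006114.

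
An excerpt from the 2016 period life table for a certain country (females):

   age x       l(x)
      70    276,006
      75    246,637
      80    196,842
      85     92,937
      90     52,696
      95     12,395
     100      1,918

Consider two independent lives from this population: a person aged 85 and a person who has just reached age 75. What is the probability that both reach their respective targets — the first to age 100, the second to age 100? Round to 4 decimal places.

0.0002

p₁ = l(100)/l(85) = 1,918/92,937 = 0.020638; p₂ = l(100)/l(75) = 1,918/246,637 = 0.007777.
P(both) = p₁ × p₂ = 0.020638 × 0.007777 = 0.000161.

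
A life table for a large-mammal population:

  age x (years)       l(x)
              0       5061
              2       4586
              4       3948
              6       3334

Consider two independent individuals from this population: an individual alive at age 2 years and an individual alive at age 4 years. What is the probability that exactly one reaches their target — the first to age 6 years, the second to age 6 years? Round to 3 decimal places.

0.344

p₁ = l(6)/l(2) = 3334/4586 = 0.726995; p₂ = l(6)/l(4) = 3334/3948 = 0.844478.
P(exactly one) = p₁(1−p₂) + (1−p₁)p₂ = 0.113064 + 0.230547 = 0.343610.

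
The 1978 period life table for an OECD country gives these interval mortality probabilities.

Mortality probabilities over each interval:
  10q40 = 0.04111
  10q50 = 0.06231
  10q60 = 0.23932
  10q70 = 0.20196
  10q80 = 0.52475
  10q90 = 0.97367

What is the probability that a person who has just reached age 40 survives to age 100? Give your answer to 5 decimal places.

0.00683

Chaining the interval survival probabilities: (1 − 0.04111) × (1 − 0.06231) × (1 − 0.23932) × (1 − 0.20196) × (1 − 0.52475) × (1 − 0.97367).
= 0.95889 × 0.93769 × 0.76068 × 0.79804 × 0.47525 × 0.02633 = 0.006830.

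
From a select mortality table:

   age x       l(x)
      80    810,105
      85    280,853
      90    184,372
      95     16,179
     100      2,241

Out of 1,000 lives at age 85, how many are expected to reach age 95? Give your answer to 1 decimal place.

The relevant probability is 16,179/280,853 = 0.057607.
Expected number = 1,000 × 0.057607 = 57.6.

57.6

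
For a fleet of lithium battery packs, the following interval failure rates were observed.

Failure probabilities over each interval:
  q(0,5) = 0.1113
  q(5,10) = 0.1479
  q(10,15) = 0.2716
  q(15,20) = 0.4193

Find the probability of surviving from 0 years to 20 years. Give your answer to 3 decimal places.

Survival from 0 to 20 is the product of surviving each interval: (1 − 0.1113) × (1 − 0.1479) × (1 − 0.2716) × (1 − 0.4193).
= 0.8887 × 0.8521 × 0.7284 × 0.5807 = 0.320308.

0.320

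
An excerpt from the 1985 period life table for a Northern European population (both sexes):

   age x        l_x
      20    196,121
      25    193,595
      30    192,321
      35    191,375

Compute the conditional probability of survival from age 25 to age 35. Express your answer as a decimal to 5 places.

0.98853

The conditional survival probability is l_35/l_25 = 191,375/193,595 = 0.988533.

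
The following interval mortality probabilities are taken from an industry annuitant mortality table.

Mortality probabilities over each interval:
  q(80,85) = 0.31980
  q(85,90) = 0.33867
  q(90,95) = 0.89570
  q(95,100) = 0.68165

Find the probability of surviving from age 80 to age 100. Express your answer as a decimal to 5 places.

P(survive 80→100) = (1 − 0.31980) × (1 − 0.33867) × (1 − 0.89570) × (1 − 0.68165).
= 0.68020 × 0.66133 × 0.10430 × 0.31835 = 0.014936.

0.01494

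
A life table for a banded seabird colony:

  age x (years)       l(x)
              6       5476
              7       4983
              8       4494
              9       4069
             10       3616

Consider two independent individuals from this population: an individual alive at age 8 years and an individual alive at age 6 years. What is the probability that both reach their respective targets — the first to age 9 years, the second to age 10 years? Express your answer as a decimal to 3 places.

p₁ = l(9)/l(8) = 4069/4494 = 0.905429; p₂ = l(10)/l(6) = 3616/5476 = 0.660336.
P(both) = p₁ × p₂ = 0.905429 × 0.660336 = 0.597887.

0.598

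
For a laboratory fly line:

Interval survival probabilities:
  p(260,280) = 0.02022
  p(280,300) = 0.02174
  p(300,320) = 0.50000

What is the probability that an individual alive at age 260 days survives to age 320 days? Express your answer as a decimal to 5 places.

Survival from 260 to 320 is the product of surviving each interval: 0.02022 × 0.02174 × 0.50000.
= 0.000220.

0.00022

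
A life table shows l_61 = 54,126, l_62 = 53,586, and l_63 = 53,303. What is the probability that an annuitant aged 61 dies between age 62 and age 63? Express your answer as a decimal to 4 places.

We want 1|1q61 = (l_62 − l_63)/l_61.
This is the probability of reaching 62 but not 63, conditional on being alive at 61: (l_62 − l_63) / l_61.
= (53,586 − 53,303) / 54,126 = 283 / 54,126 = 0.005229.

0.0052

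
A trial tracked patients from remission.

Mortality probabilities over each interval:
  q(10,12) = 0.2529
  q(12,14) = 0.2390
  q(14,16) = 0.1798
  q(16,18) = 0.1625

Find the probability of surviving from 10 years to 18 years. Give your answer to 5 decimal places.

The overall survival probability is (1 − 0.2529) × (1 − 0.2390) × (1 − 0.1798) × (1 − 0.1625).
= 0.7471 × 0.7610 × 0.8202 × 0.8375 = 0.390542.

0.39054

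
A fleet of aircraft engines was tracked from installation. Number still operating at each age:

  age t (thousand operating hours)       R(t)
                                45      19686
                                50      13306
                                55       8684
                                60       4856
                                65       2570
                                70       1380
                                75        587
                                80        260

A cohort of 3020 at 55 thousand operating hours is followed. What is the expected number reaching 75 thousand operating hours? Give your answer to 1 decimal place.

The relevant probability is 587/8684 = 0.067596.
Expected number = 3020 × 0.067596 = 204.1.

204.1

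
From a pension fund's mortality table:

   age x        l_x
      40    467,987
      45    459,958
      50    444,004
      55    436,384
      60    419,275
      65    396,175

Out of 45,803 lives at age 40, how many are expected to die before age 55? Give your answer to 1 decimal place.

3093.1

The relevant probability is 1 − 436,384/467,987 = 0.067530.
Expected number = 45,803 × 0.067530 = 3093.1.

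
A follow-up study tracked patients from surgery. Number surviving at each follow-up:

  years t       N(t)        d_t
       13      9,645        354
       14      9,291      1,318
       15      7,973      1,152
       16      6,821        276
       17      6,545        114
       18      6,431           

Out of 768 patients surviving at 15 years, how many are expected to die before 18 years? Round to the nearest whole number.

The relevant probability is 1 − 6,431/7,973 = 0.193403.
Expected number = 768 × 0.193403 = 149.

149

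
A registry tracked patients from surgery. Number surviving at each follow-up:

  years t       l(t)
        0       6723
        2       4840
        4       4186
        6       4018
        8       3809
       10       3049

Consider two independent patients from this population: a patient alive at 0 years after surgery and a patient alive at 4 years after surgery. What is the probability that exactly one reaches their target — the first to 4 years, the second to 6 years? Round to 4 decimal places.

p₁ = l(4)/l(0) = 4186/6723 = 0.622639; p₂ = l(6)/l(4) = 4018/4186 = 0.959866.
P(exactly one) = p₁(1−p₂) + (1−p₁)p₂ = 0.024989 + 0.362216 = 0.387205.

0.3872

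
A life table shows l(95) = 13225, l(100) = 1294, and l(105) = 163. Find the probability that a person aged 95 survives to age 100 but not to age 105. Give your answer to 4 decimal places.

This is the probability of reaching 100 but not 105, conditional on being alive at 95: (l(100) − l(105)) / l(95).
= (1294 − 163) / 13225 = 1131 / 13225 = 0.085520.

0.0855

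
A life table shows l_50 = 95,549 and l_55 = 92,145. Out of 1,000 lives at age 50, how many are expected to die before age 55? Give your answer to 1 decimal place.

35.6

The relevant probability is 1 − 92,145/95,549 = 0.035626.
Expected number = 1,000 × 0.035626 = 35.6.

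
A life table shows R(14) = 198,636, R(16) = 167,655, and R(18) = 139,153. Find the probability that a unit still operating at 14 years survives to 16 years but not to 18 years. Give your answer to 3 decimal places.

0.143

This is the probability of reaching 16 but not 18, conditional on being operational at 14: (R(16) − R(18)) / R(14).
= (167,655 − 139,153) / 198,636 = 28,502 / 198,636 = 0.143489.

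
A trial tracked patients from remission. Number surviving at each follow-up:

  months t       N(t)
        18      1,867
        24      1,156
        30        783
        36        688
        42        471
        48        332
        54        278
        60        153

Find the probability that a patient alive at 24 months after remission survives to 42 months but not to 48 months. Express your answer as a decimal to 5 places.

0.12024

This is the probability of reaching 42 but not 48, conditional on being alive at 24: (N(42) − N(48)) / N(24).
= (471 − 332) / 1,156 = 139 / 1,156 = 0.120242.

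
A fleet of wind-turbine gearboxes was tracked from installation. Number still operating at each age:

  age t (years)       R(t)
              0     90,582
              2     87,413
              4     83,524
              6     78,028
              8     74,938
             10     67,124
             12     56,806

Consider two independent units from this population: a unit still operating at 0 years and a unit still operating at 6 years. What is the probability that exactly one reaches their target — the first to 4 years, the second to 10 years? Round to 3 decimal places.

p₁ = R(4)/R(0) = 83,524/90,582 = 0.922082; p₂ = R(10)/R(6) = 67,124/78,028 = 0.860255.
P(exactly one) = p₁(1−p₂) + (1−p₁)p₂ = 0.128856 + 0.067029 = 0.195886.

0.196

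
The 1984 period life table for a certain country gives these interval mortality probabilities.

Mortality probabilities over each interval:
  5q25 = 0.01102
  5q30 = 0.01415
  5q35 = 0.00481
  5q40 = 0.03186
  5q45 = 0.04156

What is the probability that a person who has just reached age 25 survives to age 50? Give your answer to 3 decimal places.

The overall survival probability is (1 − 0.01102) × (1 − 0.01415) × (1 − 0.00481) × (1 − 0.03186) × (1 − 0.04156).
= 0.98898 × 0.98585 × 0.99519 × 0.96814 × 0.95844 = 0.900342.

0.900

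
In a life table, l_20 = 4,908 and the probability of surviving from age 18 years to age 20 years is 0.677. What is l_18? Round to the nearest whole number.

l_18 = l_20 / p = 4,908 / 0.677 = 7250.

7250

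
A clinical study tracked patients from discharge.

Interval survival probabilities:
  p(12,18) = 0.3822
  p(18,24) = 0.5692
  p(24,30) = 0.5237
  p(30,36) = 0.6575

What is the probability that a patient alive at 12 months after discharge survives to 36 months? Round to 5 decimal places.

P(survive 12→36) = 0.3822 × 0.5692 × 0.5237 × 0.6575.
= 0.074909.

0.07491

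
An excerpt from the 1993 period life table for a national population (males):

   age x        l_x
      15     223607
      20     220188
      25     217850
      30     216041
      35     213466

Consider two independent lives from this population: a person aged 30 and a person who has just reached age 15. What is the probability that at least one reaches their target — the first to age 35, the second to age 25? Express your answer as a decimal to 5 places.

0.99969

p₁ = l_35/l_30 = 213466/216041 = 0.988081; p₂ = l_25/l_15 = 217850/223607 = 0.974254.
P(at least one) = 1 − (1−p₁)(1−p₂) = 1 − 0.011919 × 0.025746 = 0.999693.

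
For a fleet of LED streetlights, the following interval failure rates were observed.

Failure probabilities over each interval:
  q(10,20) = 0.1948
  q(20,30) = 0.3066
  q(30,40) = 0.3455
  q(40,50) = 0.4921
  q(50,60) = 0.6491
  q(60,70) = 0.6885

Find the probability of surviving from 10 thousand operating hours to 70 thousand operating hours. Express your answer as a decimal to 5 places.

0.02029

Survival from 10 to 70 is the product of surviving each interval: (1 − 0.1948) × (1 − 0.3066) × (1 − 0.3455) × (1 − 0.4921) × (1 − 0.6491) × (1 − 0.6885).
= 0.8052 × 0.6934 × 0.6545 × 0.5079 × 0.3509 × 0.3115 = 0.020287.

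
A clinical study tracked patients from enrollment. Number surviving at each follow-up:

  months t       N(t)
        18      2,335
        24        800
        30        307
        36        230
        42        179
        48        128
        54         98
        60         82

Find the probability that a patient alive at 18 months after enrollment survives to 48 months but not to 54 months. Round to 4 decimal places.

0.0128

This is the probability of reaching 48 but not 54, conditional on being alive at 18: (N(48) − N(54)) / N(18).
= (128 − 98) / 2,335 = 30 / 2,335 = 0.012848.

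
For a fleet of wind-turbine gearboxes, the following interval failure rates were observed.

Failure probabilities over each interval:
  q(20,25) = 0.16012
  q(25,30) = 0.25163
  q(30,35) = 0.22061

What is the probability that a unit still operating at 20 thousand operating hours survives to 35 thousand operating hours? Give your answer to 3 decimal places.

P(survive 20→35) = (1 − 0.16012) × (1 − 0.25163) × (1 − 0.22061).
= 0.83988 × 0.74837 × 0.77939 = 0.489879.

0.490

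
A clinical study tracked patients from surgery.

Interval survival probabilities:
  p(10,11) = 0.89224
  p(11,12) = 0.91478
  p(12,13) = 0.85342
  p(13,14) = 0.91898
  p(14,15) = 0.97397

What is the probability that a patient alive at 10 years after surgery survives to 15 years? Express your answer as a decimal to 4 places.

Chaining the interval survival probabilities: 0.89224 × 0.91478 × 0.85342 × 0.91898 × 0.97397.
= 0.623466.

0.6235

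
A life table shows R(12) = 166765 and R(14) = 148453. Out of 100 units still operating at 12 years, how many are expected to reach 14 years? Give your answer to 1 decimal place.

The relevant probability is 148453/166765 = 0.890193.
Expected number = 100 × 0.890193 = 89.0.

89.0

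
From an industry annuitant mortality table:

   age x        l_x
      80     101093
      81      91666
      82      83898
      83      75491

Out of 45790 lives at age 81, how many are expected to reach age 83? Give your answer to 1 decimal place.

The relevant probability is 75491/91666 = 0.823544.
Expected number = 45790 × 0.823544 = 37710.1.

37710.1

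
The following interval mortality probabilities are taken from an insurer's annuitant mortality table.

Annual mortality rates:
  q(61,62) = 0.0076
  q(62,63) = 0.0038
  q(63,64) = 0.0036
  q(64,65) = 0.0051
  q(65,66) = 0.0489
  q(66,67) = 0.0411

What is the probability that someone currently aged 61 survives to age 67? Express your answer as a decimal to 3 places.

Survival from 61 to 67 is the product of surviving each interval: (1 − 0.0076) × (1 − 0.0038) × (1 − 0.0036) × (1 − 0.0051) × (1 − 0.0489) × (1 − 0.0411).
= 0.9924 × 0.9962 × 0.9964 × 0.9949 × 0.9511 × 0.9589 = 0.893812.

0.894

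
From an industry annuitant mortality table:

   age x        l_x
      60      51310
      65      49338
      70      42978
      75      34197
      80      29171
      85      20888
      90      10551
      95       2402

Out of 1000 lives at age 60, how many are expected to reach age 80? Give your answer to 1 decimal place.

568.5

The relevant probability is 29171/51310 = 0.568525.
Expected number = 1000 × 0.568525 = 568.5.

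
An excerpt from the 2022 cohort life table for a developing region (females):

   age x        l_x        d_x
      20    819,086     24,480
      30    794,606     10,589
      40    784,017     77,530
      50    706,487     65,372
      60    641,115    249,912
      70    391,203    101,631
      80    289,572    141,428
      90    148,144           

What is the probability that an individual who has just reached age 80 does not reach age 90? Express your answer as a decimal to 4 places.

P(die before 90 | alive at 80) = 1 − l_90/l_80 = 1 − 148,144/289,572 = (141,428)/289,572 = 0.488404.

0.4884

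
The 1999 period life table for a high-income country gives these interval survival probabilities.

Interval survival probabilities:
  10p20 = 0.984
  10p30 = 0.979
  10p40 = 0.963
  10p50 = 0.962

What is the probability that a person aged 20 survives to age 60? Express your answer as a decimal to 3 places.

Chaining the interval survival probabilities: 0.984 × 0.979 × 0.963 × 0.962.
= 0.892440.

0.892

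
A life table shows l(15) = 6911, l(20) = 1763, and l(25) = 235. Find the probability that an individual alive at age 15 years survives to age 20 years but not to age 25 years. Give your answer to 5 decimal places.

0.22110

This is the probability of reaching 20 but not 25, conditional on being alive at 15: (l(20) − l(25)) / l(15).
= (1763 − 235) / 6911 = 1528 / 6911 = 0.221097.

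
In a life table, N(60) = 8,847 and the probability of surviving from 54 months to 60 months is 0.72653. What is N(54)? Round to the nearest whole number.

N(54) = N(60) / p = 8,847 / 0.72653 = 12177.

12177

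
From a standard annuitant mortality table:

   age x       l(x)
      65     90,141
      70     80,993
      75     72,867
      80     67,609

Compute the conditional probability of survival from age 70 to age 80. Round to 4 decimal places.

0.8348

The conditional survival probability is l(80)/l(70) = 67,609/80,993 = 0.834751.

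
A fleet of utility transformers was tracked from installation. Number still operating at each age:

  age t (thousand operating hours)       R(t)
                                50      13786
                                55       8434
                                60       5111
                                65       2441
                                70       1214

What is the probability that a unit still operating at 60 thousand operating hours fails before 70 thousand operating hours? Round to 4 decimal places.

0.7625

P(fail before 70 | operational at 60) = 1 − R(70)/R(60) = 1 − 1214/5111 = (3897)/5111 = 0.762473.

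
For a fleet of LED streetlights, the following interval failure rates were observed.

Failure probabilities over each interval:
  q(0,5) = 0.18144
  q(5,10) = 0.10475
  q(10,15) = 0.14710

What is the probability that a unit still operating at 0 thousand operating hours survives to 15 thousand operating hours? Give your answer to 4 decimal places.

Survival from 0 to 15 is the product of surviving each interval: (1 − 0.18144) × (1 − 0.10475) × (1 − 0.14710).
= 0.81856 × 0.89525 × 0.85290 = 0.625019.

0.6250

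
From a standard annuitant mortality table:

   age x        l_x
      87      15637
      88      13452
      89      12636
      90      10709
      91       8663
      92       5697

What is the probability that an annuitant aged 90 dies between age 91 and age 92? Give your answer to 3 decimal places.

0.277

We want 1|1q90 = (l_91 − l_92)/l_90.
This is the probability of reaching 91 but not 92, conditional on being alive at 90: (l_91 − l_92) / l_90.
= (8663 − 5697) / 10709 = 2966 / 10709 = 0.276963.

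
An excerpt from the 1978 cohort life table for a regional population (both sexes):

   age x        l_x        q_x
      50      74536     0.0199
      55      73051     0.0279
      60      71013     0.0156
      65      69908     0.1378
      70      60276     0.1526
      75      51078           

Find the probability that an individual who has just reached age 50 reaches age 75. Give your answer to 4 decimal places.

We want 25p50 = l_75/l_50.
The conditional survival probability is l_75/l_50 = 51078/74536 = 0.685280.

0.6853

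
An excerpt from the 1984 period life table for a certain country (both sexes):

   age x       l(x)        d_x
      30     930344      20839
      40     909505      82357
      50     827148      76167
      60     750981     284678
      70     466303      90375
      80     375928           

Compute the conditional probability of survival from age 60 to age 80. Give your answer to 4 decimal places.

0.5006

The conditional survival probability is l(80)/l(60) = 375928/750981 = 0.500583.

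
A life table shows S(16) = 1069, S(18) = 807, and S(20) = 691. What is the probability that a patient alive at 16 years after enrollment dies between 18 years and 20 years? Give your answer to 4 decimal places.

0.1085

This is the probability of reaching 18 but not 20, conditional on being alive at 16: (S(18) − S(20)) / S(16).
= (807 − 691) / 1069 = 116 / 1069 = 0.108513.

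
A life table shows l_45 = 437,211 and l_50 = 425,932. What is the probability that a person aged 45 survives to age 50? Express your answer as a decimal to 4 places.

0.9742

We want 5p45 = l_50/l_45.
The conditional survival probability is l_50/l_45 = 425,932/437,211 = 0.974202.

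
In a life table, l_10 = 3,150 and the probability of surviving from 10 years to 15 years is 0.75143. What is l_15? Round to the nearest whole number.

l_15 = l_10 × p = 3,150 × 0.75143 = 2367.

2367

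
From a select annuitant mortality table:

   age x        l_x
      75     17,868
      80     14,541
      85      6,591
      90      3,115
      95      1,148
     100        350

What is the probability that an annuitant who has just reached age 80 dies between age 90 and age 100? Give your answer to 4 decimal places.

0.1902

This is the probability of reaching 90 but not 100, conditional on being alive at 80: (l_90 − l_100) / l_80.
= (3,115 − 350) / 14,541 = 2,765 / 14,541 = 0.190152.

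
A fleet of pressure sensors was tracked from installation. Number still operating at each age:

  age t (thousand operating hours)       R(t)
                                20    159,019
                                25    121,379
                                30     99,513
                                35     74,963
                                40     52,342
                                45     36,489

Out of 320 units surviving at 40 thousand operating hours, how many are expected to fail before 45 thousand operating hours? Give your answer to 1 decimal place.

The relevant probability is 1 − 36,489/52,342 = 0.302873.
Expected number = 320 × 0.302873 = 96.9.

96.9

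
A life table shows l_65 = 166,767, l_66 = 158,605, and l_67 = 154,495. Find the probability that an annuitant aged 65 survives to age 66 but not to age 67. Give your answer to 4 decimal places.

We want 1|1q65 = (l_66 − l_67)/l_65.
This is the probability of reaching 66 but not 67, conditional on being alive at 65: (l_66 − l_67) / l_65.
= (158,605 − 154,495) / 166,767 = 4,110 / 166,767 = 0.024645.

0.0246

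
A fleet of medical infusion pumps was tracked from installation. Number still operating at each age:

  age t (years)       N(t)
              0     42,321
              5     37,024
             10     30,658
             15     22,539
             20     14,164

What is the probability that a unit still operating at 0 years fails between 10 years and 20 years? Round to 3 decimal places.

This is the probability of reaching 10 but not 20, conditional on being operational at 0: (N(10) − N(20)) / N(0).
= (30,658 − 14,164) / 42,321 = 16,494 / 42,321 = 0.389736.

0.390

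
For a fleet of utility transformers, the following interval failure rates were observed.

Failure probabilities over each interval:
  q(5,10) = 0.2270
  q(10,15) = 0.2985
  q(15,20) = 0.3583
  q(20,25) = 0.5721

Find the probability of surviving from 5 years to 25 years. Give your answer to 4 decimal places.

P(survive 5→25) = (1 − 0.2270) × (1 − 0.2985) × (1 − 0.3583) × (1 − 0.5721).
= 0.7730 × 0.7015 × 0.6417 × 0.4279 = 0.148895.

0.1489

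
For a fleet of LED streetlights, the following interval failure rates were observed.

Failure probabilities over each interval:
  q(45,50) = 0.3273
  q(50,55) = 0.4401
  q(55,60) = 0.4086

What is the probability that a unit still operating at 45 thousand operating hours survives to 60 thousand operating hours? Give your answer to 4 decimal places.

Survival from 45 to 60 is the product of surviving each interval: (1 − 0.3273) × (1 − 0.4401) × (1 − 0.4086).
= 0.6727 × 0.5599 × 0.5914 = 0.222748.

0.2227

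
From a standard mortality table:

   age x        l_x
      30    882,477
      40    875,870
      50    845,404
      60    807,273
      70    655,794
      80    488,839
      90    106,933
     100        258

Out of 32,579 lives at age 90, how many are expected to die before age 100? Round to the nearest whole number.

The relevant probability is 1 − 258/106,933 = 0.997587.
Expected number = 32,579 × 0.997587 = 32500.

32500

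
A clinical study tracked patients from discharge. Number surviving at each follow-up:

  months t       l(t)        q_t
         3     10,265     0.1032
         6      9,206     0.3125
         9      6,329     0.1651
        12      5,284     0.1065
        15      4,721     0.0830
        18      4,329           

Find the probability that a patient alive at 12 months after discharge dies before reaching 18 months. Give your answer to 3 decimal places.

P(die before 18 | alive at 12) = 1 − l(18)/l(12) = 1 − 4,329/5,284 = (955)/5,284 = 0.180734.

0.181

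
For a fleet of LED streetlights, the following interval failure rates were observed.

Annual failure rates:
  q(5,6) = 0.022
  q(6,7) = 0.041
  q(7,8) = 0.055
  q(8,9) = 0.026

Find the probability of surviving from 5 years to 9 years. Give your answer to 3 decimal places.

Survival from 5 to 9 is the product of surviving each interval: (1 − 0.022) × (1 − 0.041) × (1 − 0.055) × (1 − 0.026).
= 0.978 × 0.959 × 0.945 × 0.974 = 0.863273.

0.863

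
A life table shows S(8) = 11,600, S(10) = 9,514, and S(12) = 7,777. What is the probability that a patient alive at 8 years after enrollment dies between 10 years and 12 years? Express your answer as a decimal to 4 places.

0.1497

This is the probability of reaching 10 but not 12, conditional on being alive at 8: (S(10) − S(12)) / S(8).
= (9,514 − 7,777) / 11,600 = 1,737 / 11,600 = 0.149741.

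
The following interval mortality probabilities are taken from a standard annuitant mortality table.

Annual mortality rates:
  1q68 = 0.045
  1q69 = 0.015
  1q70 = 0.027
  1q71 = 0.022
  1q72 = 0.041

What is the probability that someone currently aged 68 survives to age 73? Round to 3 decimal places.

0.858

5p68 = (1 − 0.045) × (1 − 0.015) × (1 − 0.027) × (1 − 0.022) × (1 − 0.041).
= 0.955 × 0.985 × 0.973 × 0.978 × 0.959 = 0.858440.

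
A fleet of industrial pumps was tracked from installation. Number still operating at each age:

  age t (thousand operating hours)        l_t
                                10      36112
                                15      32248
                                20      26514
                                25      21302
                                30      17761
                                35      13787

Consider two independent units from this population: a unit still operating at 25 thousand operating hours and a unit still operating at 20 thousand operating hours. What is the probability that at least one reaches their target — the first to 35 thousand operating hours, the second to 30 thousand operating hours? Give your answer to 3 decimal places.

0.884

p₁ = l_35/l_25 = 13787/21302 = 0.647216; p₂ = l_30/l_20 = 17761/26514 = 0.669873.
P(at least one) = 1 − (1−p₁)(1−p₂) = 1 − 0.352784 × 0.330127 = 0.883536.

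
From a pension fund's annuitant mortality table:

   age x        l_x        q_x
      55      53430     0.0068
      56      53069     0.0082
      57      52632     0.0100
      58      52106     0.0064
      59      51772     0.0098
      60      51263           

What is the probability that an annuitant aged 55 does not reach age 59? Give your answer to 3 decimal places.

P(die before 59 | alive at 55) = 1 − l_59/l_55 = 1 − 51772/53430 = (1658)/53430 = 0.031031.

0.031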